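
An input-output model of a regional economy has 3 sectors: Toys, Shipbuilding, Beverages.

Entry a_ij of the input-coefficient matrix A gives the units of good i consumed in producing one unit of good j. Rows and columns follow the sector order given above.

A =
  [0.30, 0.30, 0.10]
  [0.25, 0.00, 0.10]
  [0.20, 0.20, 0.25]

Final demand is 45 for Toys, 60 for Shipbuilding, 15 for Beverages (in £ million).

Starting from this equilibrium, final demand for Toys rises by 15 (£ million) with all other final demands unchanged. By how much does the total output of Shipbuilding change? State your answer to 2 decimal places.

Δx_S = 7.35

I − A =
  [   0.70    -0.30    -0.10]
  [  -0.25     1.00    -0.10]
  [  -0.20    -0.20     0.75]
Cofactors of I−A, C_ij = (−1)^(i+j)·(minor ij) (rows/columns in the sector order above):
  C_11 = (1.00)(0.75) − (-0.10)(-0.20) = 0.7300
  C_12 = −[(-0.25)(0.75) − (-0.10)(-0.20)] = 0.2075
  C_13 = (-0.25)(-0.20) − (1.00)(-0.20) = 0.2500
  C_21 = −[(-0.30)(0.75) − (-0.10)(-0.20)] = 0.2450
  C_22 = (0.70)(0.75) − (-0.10)(-0.20) = 0.5050
  C_23 = −[(0.70)(-0.20) − (-0.30)(-0.20)] = 0.2000
  C_31 = (-0.30)(-0.10) − (-0.10)(1.00) = 0.1300
  C_32 = −[(0.70)(-0.10) − (-0.10)(-0.25)] = 0.0950
  C_33 = (0.70)(1.00) − (-0.30)(-0.25) = 0.6250
det(I−A) = Σ_j (I−A)_1j·C_1j = (0.70)(0.7300) + (-0.30)(0.2075) + (-0.10)(0.2500) = 0.42375
adj(I−A) = Cᵀ =
  [ 0.7300   0.2450   0.1300]
  [ 0.2075   0.5050   0.0950]
  [ 0.2500   0.2000   0.6250]
(I − A)⁻¹ = adj(I−A) / det(I−A) ≈
  [   1.7227     0.5782     0.3068]
  [   0.4897     1.1917     0.2242]
  [   0.5900     0.4720     1.4749]
Δx = (I − A)⁻¹ Δd with Δd having +15 in the Toys component and 0 elsewhere.
So Δx_S = L_ST · (+15), where L_ST = adj(I−A)_ST / det(I−A) = 0.2075 / 0.42375.
Δx_S = 0.2075 × (+15) / 0.42375 = 3.1125 / 0.42375 ≈ 7.35.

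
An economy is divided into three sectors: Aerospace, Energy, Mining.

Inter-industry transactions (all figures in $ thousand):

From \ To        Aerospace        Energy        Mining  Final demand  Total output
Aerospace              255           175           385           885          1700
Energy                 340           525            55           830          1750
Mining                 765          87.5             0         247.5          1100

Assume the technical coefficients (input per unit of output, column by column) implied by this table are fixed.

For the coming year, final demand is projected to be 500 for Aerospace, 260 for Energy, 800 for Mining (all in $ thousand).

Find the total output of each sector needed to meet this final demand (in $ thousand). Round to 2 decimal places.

Technical coefficients a_ij = z_ij / X_j:
  a_11 = 255/1700 = 0.15, a_21 = 340/1700 = 0.20, a_31 = 765/1700 = 0.45
  a_12 = 175/1750 = 0.10, a_22 = 525/1750 = 0.30, a_32 = 87.5/1750 = 0.05
  a_13 = 385/1100 = 0.35, a_23 = 55/1100 = 0.05, a_33 = 0/1100 = 0.00
I − A =
  [   0.85    -0.10    -0.35]
  [  -0.20     0.70    -0.05]
  [  -0.45    -0.05     1.00]
Cofactors of I−A, C_ij = (−1)^(i+j)·(minor ij) (rows/columns in the sector order above):
  C_11 = (0.70)(1.00) − (-0.05)(-0.05) = 0.6975
  C_12 = −[(-0.20)(1.00) − (-0.05)(-0.45)] = 0.2225
  C_13 = (-0.20)(-0.05) − (0.70)(-0.45) = 0.3250
  C_21 = −[(-0.10)(1.00) − (-0.35)(-0.05)] = 0.1175
  C_22 = (0.85)(1.00) − (-0.35)(-0.45) = 0.6925
  C_23 = −[(0.85)(-0.05) − (-0.10)(-0.45)] = 0.0875
  C_31 = (-0.10)(-0.05) − (-0.35)(0.70) = 0.2500
  C_32 = −[(0.85)(-0.05) − (-0.35)(-0.20)] = 0.1125
  C_33 = (0.85)(0.70) − (-0.10)(-0.20) = 0.5750
det(I−A) = Σ_j (I−A)_1j·C_1j = (0.85)(0.6975) + (-0.10)(0.2225) + (-0.35)(0.3250) = 0.456875
adj(I−A) = Cᵀ =
  [ 0.6975   0.1175   0.2500]
  [ 0.2225   0.6925   0.1125]
  [ 0.3250   0.0875   0.5750]
(I − A)⁻¹ = adj(I−A) / det(I−A) ≈
  [   1.5267     0.2572     0.5472]
  [   0.4870     1.5157     0.2462]
  [   0.7114     0.1915     1.2585]
x = (I − A)⁻¹ d = adj(I−A)·d / det(I−A), with det(I−A) = 0.456875:
  x_1 = (0.6975·500 + 0.1175·260 + 0.2500·800) / 0.456875 = 579.30 / 0.456875 ≈ 1267.96
  x_2 = (0.2225·500 + 0.6925·260 + 0.1125·800) / 0.456875 = 381.30 / 0.456875 ≈ 834.58
  x_3 = (0.3250·500 + 0.0875·260 + 0.5750·800) / 0.456875 = 645.25 / 0.456875 ≈ 1412.31

x_1 = 1267.96, x_2 = 834.58, x_3 = 1412.31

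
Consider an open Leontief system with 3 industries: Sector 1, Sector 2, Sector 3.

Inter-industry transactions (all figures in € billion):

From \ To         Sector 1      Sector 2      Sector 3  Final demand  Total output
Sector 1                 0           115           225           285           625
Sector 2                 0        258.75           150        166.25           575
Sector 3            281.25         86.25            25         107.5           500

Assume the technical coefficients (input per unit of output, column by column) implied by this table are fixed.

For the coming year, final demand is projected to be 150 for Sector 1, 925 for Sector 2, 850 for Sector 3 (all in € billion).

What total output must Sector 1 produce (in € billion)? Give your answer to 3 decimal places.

Technical coefficients a_ij = z_ij / X_j:
  a_11 = 0/625 = 0.00, a_21 = 0/625 = 0.00, a_31 = 281.25/625 = 0.45
  a_12 = 115/575 = 0.20, a_22 = 258.75/575 = 0.45, a_32 = 86.25/575 = 0.15
  a_13 = 225/500 = 0.45, a_23 = 150/500 = 0.30, a_33 = 25/500 = 0.05
I − A =
  [   1.00    -0.20    -0.45]
  [   0.00     0.55    -0.30]
  [  -0.45    -0.15     0.95]
Cofactors of I−A, C_ij = (−1)^(i+j)·(minor ij) (rows/columns in the sector order above):
  C_11 = (0.55)(0.95) − (-0.30)(-0.15) = 0.4775
  C_12 = −[(0.00)(0.95) − (-0.30)(-0.45)] = 0.1350
  C_13 = (0.00)(-0.15) − (0.55)(-0.45) = 0.2475
  C_21 = −[(-0.20)(0.95) − (-0.45)(-0.15)] = 0.2575
  C_22 = (1.00)(0.95) − (-0.45)(-0.45) = 0.7475
  C_23 = −[(1.00)(-0.15) − (-0.20)(-0.45)] = 0.2400
  C_31 = (-0.20)(-0.30) − (-0.45)(0.55) = 0.3075
  C_32 = −[(1.00)(-0.30) − (-0.45)(0.00)] = 0.3000
  C_33 = (1.00)(0.55) − (-0.20)(0.00) = 0.5500
det(I−A) = Σ_j (I−A)_1j·C_1j = (1.00)(0.4775) + (-0.20)(0.1350) + (-0.45)(0.2475) = 0.339125
adj(I−A) = Cᵀ =
  [ 0.4775   0.2575   0.3075]
  [ 0.1350   0.7475   0.3000]
  [ 0.2475   0.2400   0.5500]
(I − A)⁻¹ = adj(I−A) / det(I−A) ≈
  [   1.4080     0.7593     0.9067]
  [   0.3981     2.2042     0.8846]
  [   0.7298     0.7077     1.6218]
x = (I − A)⁻¹ d = adj(I−A)·d / det(I−A), with det(I−A) = 0.339125:
  x_1 = (0.4775·150 + 0.2575·925 + 0.3075·850) / 0.339125 = 571.1875 / 0.339125 ≈ 1684.298
  x_2 = (0.1350·150 + 0.7475·925 + 0.3000·850) / 0.339125 = 966.6875 / 0.339125 ≈ 2850.534
  x_3 = (0.2475·150 + 0.2400·925 + 0.5500·850) / 0.339125 = 726.625 / 0.339125 ≈ 2142.647

x_1 = 1684.298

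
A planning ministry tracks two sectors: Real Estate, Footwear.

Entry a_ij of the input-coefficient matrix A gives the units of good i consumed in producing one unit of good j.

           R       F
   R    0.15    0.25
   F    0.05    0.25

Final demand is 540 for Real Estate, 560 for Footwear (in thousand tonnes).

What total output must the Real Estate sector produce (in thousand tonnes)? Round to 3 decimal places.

I − A =
  [   0.85    -0.25]
  [  -0.05     0.75]
det(I−A) = (0.85)(0.75) − (-0.25)(-0.05) = 0.6250
adj(I−A) = [[0.75, 0.25], [0.05, 0.85]]
(I − A)⁻¹ = adj(I−A) / det(I−A) ≈
  [   1.2000     0.4000]
  [   0.0800     1.3600]
x = (I − A)⁻¹ d = adj(I−A)·d / det(I−A), with det(I−A) = 0.6250:
  x_R = (0.75·540 + 0.25·560) / 0.6250 = 545.00 / 0.6250 = 872.000
  x_F = (0.05·540 + 0.85·560) / 0.6250 = 503.00 / 0.6250 = 804.800

x_R = 872.000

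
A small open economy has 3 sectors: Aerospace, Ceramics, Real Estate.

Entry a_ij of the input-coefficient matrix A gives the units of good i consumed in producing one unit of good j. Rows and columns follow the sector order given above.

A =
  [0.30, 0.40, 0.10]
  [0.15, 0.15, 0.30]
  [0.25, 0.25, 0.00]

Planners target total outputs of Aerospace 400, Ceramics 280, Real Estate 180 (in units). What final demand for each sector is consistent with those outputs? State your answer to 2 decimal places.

I − A =
  [   0.70    -0.40    -0.10]
  [  -0.15     0.85    -0.30]
  [  -0.25    -0.25     1.00]
d = (I − A) x:
  d_A = (+0.70)·400 + (-0.40)·280 + (-0.10)·180 = 150.00
  d_C = (-0.15)·400 + (+0.85)·280 + (-0.30)·180 = 124.00
  d_R = (-0.25)·400 + (-0.25)·280 + (+1.00)·180 = 10.00

d_A = 150.00, d_C = 124.00, d_R = 10.00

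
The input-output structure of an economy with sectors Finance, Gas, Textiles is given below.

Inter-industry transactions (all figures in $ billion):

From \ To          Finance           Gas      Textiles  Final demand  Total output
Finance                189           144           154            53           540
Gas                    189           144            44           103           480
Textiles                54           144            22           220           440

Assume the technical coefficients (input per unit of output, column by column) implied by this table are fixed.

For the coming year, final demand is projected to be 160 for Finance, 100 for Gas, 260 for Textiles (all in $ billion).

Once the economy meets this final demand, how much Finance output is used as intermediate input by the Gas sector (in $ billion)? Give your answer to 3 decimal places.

Technical coefficients a_ij = z_ij / X_j:
  a_FF = 189/540 = 0.35, a_GF = 189/540 = 0.35, a_TF = 54/540 = 0.10
  a_FG = 144/480 = 0.30, a_GG = 144/480 = 0.30, a_TG = 144/480 = 0.30
  a_FT = 154/440 = 0.35, a_GT = 44/440 = 0.10, a_TT = 22/440 = 0.05
I − A =
  [   0.65    -0.30    -0.35]
  [  -0.35     0.70    -0.10]
  [  -0.10    -0.30     0.95]
Cofactors of I−A, C_ij = (−1)^(i+j)·(minor ij) (rows/columns in the sector order above):
  C_11 = (0.70)(0.95) − (-0.10)(-0.30) = 0.6350
  C_12 = −[(-0.35)(0.95) − (-0.10)(-0.10)] = 0.3425
  C_13 = (-0.35)(-0.30) − (0.70)(-0.10) = 0.1750
  C_21 = −[(-0.30)(0.95) − (-0.35)(-0.30)] = 0.3900
  C_22 = (0.65)(0.95) − (-0.35)(-0.10) = 0.5825
  C_23 = −[(0.65)(-0.30) − (-0.30)(-0.10)] = 0.2250
  C_31 = (-0.30)(-0.10) − (-0.35)(0.70) = 0.2750
  C_32 = −[(0.65)(-0.10) − (-0.35)(-0.35)] = 0.1875
  C_33 = (0.65)(0.70) − (-0.30)(-0.35) = 0.3500
det(I−A) = Σ_j (I−A)_1j·C_1j = (0.65)(0.6350) + (-0.30)(0.3425) + (-0.35)(0.1750) = 0.24875
adj(I−A) = Cᵀ =
  [ 0.6350   0.3900   0.2750]
  [ 0.3425   0.5825   0.1875]
  [ 0.1750   0.2250   0.3500]
(I − A)⁻¹ = adj(I−A) / det(I−A) ≈
  [   2.5528     1.5678     1.1055]
  [   1.3769     2.3417     0.7538]
  [   0.7035     0.9045     1.4070]
First solve x = (I − A)⁻¹ d = adj(I−A)·d / det(I−A); in particular x_G = (0.3425·160 + 0.5825·100 + 0.1875·260) / 0.24875 = 161.80 / 0.24875 ≈ 650.45226.
Intermediate flow from F to G: z_FG = a_FG · x_G = 0.30 × 161.80 / 0.24875 = 48.54 / 0.24875 ≈ 195.136.

z_FG = 195.136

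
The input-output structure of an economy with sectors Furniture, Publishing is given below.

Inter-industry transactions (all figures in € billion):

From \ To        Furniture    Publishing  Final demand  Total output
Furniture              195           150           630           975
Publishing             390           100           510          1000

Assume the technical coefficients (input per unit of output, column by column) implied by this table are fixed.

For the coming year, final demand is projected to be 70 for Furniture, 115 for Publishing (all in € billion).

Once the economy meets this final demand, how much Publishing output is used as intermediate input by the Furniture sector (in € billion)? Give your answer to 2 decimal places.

z_21 = 48.64

Technical coefficients a_ij = z_ij / X_j:
  a_11 = 195/975 = 0.20, a_21 = 390/975 = 0.40
  a_12 = 150/1000 = 0.15, a_22 = 100/1000 = 0.10
I − A =
  [   0.80    -0.15]
  [  -0.40     0.90]
det(I−A) = (0.80)(0.90) − (-0.15)(-0.40) = 0.6600
adj(I−A) = [[0.90, 0.15], [0.40, 0.80]]
(I − A)⁻¹ = adj(I−A) / det(I−A) ≈
  [   1.3636     0.2273]
  [   0.6061     1.2121]
First solve x = (I − A)⁻¹ d = adj(I−A)·d / det(I−A); in particular x_1 = (0.90·70 + 0.15·115) / 0.6600 = 80.25 / 0.6600 ≈ 121.5909.
Intermediate flow from 2 to 1: z_21 = a_21 · x_1 = 0.40 × 80.25 / 0.6600 = 32.10 / 0.6600 ≈ 48.64.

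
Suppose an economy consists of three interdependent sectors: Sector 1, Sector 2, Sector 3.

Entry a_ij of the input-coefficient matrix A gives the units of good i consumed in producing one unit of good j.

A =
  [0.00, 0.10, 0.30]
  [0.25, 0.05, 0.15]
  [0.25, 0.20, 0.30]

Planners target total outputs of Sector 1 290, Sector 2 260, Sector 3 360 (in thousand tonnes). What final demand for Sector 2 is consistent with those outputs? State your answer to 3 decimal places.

I − A =
  [   1.00    -0.10    -0.30]
  [  -0.25     0.95    -0.15]
  [  -0.25    -0.20     0.70]
d = (I − A) x:
  d_1 = (+1.00)·290 + (-0.10)·260 + (-0.30)·360 = 156.000
  d_2 = (-0.25)·290 + (+0.95)·260 + (-0.15)·360 = 120.500
  d_3 = (-0.25)·290 + (-0.20)·260 + (+0.70)·360 = 127.500

d_2 = 120.500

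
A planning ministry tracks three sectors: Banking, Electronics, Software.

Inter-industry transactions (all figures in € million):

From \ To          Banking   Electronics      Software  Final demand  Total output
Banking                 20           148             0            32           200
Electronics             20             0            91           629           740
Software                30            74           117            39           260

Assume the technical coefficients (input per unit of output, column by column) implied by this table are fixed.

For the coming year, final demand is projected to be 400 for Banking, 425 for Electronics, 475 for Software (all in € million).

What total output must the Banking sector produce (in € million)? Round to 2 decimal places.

Technical coefficients a_ij = z_ij / X_j:
  a_BB = 20/200 = 0.10, a_EB = 20/200 = 0.10, a_SB = 30/200 = 0.15
  a_BE = 148/740 = 0.20, a_EE = 0/740 = 0.00, a_SE = 74/740 = 0.10
  a_BS = 0/260 = 0.00, a_ES = 91/260 = 0.35, a_SS = 117/260 = 0.45
I − A =
  [   0.90    -0.20     0.00]
  [  -0.10     1.00    -0.35]
  [  -0.15    -0.10     0.55]
Cofactors of I−A, C_ij = (−1)^(i+j)·(minor ij) (rows/columns in the sector order above):
  C_11 = (1.00)(0.55) − (-0.35)(-0.10) = 0.5150
  C_12 = −[(-0.10)(0.55) − (-0.35)(-0.15)] = 0.1075
  C_13 = (-0.10)(-0.10) − (1.00)(-0.15) = 0.1600
  C_21 = −[(-0.20)(0.55) − (0.00)(-0.10)] = 0.1100
  C_22 = (0.90)(0.55) − (0.00)(-0.15) = 0.4950
  C_23 = −[(0.90)(-0.10) − (-0.20)(-0.15)] = 0.1200
  C_31 = (-0.20)(-0.35) − (0.00)(1.00) = 0.0700
  C_32 = −[(0.90)(-0.35) − (0.00)(-0.10)] = 0.3150
  C_33 = (0.90)(1.00) − (-0.20)(-0.10) = 0.8800
det(I−A) = Σ_j (I−A)_1j·C_1j = (0.90)(0.5150) + (-0.20)(0.1075) + (0.00)(0.1600) = 0.4420
adj(I−A) = Cᵀ =
  [ 0.5150   0.1100   0.0700]
  [ 0.1075   0.4950   0.3150]
  [ 0.1600   0.1200   0.8800]
(I − A)⁻¹ = adj(I−A) / det(I−A) ≈
  [   1.1652     0.2489     0.1584]
  [   0.2432     1.1199     0.7127]
  [   0.3620     0.2715     1.9910]
x = (I − A)⁻¹ d = adj(I−A)·d / det(I−A), with det(I−A) = 0.4420:
  x_B = (0.5150·400 + 0.1100·425 + 0.0700·475) / 0.4420 = 286.00 / 0.4420 ≈ 647.06
  x_E = (0.1075·400 + 0.4950·425 + 0.3150·475) / 0.4420 = 403.00 / 0.4420 ≈ 911.76
  x_S = (0.1600·400 + 0.1200·425 + 0.8800·475) / 0.4420 = 533.00 / 0.4420 ≈ 1205.88

x_B = 647.06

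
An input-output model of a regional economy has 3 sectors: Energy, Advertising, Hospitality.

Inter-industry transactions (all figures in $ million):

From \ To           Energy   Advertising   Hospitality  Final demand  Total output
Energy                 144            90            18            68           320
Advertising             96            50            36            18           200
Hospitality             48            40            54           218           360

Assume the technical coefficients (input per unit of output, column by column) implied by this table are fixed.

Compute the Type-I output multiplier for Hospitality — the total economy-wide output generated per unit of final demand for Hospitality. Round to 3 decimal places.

m_H = 2.053

Technical coefficients a_ij = z_ij / X_j:
  a_EE = 144/320 = 0.45, a_AE = 96/320 = 0.30, a_HE = 48/320 = 0.15
  a_EA = 90/200 = 0.45, a_AA = 50/200 = 0.25, a_HA = 40/200 = 0.20
  a_EH = 18/360 = 0.05, a_AH = 36/360 = 0.10, a_HH = 54/360 = 0.15
I − A =
  [   0.55    -0.45    -0.05]
  [  -0.30     0.75    -0.10]
  [  -0.15    -0.20     0.85]
Cofactors of I−A, C_ij = (−1)^(i+j)·(minor ij) (rows/columns in the sector order above):
  C_11 = (0.75)(0.85) − (-0.10)(-0.20) = 0.6175
  C_12 = −[(-0.30)(0.85) − (-0.10)(-0.15)] = 0.2700
  C_13 = (-0.30)(-0.20) − (0.75)(-0.15) = 0.1725
  C_21 = −[(-0.45)(0.85) − (-0.05)(-0.20)] = 0.3925
  C_22 = (0.55)(0.85) − (-0.05)(-0.15) = 0.4600
  C_23 = −[(0.55)(-0.20) − (-0.45)(-0.15)] = 0.1775
  C_31 = (-0.45)(-0.10) − (-0.05)(0.75) = 0.0825
  C_32 = −[(0.55)(-0.10) − (-0.05)(-0.30)] = 0.0700
  C_33 = (0.55)(0.75) − (-0.45)(-0.30) = 0.2775
det(I−A) = Σ_j (I−A)_1j·C_1j = (0.55)(0.6175) + (-0.45)(0.2700) + (-0.05)(0.1725) = 0.2095
adj(I−A) = Cᵀ =
  [ 0.6175   0.3925   0.0825]
  [ 0.2700   0.4600   0.0700]
  [ 0.1725   0.1775   0.2775]
(I − A)⁻¹ = adj(I−A) / det(I−A) ≈
  [   2.9475     1.8735     0.3938]
  [   1.2888     2.1957     0.3341]
  [   0.8234     0.8473     1.3246]
The output multiplier for sector j is the column-j sum of the Leontief inverse (I − A)⁻¹ = adj(I−A) / det(I−A).
Column H of adj(I−A): (0.0825, 0.0700, 0.2775); det(I−A) = 0.2095.
m_H = (0.0825 + 0.0700 + 0.2775) / 0.2095 = 0.43 / 0.2095 ≈ 2.053.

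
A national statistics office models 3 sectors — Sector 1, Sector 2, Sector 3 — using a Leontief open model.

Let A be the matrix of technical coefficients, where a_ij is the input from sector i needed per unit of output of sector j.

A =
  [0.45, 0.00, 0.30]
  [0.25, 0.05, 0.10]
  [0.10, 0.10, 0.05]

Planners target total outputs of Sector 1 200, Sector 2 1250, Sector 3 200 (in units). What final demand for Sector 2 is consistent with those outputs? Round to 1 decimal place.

I − A =
  [   0.55     0.00    -0.30]
  [  -0.25     0.95    -0.10]
  [  -0.10    -0.10     0.95]
d = (I − A) x:
  d_1 = (+0.55)·200 + (+0.00)·1250 + (-0.30)·200 = 50.0
  d_2 = (-0.25)·200 + (+0.95)·1250 + (-0.10)·200 = 1117.5
  d_3 = (-0.10)·200 + (-0.10)·1250 + (+0.95)·200 = 45.0

d_2 = 1117.5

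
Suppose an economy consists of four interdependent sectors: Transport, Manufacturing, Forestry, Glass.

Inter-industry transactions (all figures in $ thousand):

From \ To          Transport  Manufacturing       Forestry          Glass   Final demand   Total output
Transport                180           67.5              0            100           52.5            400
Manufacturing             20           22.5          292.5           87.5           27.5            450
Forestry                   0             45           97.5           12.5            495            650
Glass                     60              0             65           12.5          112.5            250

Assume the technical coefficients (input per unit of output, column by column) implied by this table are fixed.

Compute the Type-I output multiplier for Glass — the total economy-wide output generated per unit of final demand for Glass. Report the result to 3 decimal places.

m_G = 3.006

Technical coefficients a_ij = z_ij / X_j:
  a_TT = 180/400 = 0.45, a_MT = 20/400 = 0.05, a_FT = 0/400 = 0.00, a_GT = 60/400 = 0.15
  a_TM = 67.5/450 = 0.15, a_MM = 22.5/450 = 0.05, a_FM = 45/450 = 0.10, a_GM = 0/450 = 0.00
  a_TF = 0/650 = 0.00, a_MF = 292.5/650 = 0.45, a_FF = 97.5/650 = 0.15, a_GF = 65/650 = 0.10
  a_TG = 100/250 = 0.40, a_MG = 87.5/250 = 0.35, a_FG = 12.5/250 = 0.05, a_GG = 12.5/250 = 0.05
I − A =
  [   0.55    -0.15     0.00    -0.40]
  [  -0.05     0.95    -0.45    -0.35]
  [   0.00    -0.10     0.85    -0.05]
  [  -0.15     0.00    -0.10     0.95]
Compute the cofactors C_ij = (−1)^(i+j)·(3×3 minor ij) of I−A; the adjugate is their transpose:
adj(I−A) = Cᵀ =
  [ 0.716125   0.124375   0.107375   0.353000]
  [ 0.088125   0.390375   0.229375   0.193000]
  [ 0.017125   0.047375   0.424375   0.047000]
  [ 0.114875   0.024625   0.061625   0.413000]
det(I−A) = Σ_j (I−A)_1j·C_1j = (0.55)(0.716125) + (-0.15)(0.088125) + (0.00)(0.017125) + (-0.40)(0.114875) = 0.3347
(I − A)⁻¹ = adj(I−A) / det(I−A) ≈
  [   2.1396     0.3716     0.3208     1.0547]
  [   0.2633     1.1663     0.6853     0.5766]
  [   0.0512     0.1415     1.2679     0.1404]
  [   0.3432     0.0736     0.1841     1.2339]
The output multiplier for sector j is the column-j sum of the Leontief inverse (I − A)⁻¹ = adj(I−A) / det(I−A).
Column G of adj(I−A): (0.353000, 0.193000, 0.047000, 0.413000); det(I−A) = 0.3347.
m_G = (0.353000 + 0.193000 + 0.047000 + 0.413000) / 0.3347 = 1.006 / 0.3347 ≈ 3.006.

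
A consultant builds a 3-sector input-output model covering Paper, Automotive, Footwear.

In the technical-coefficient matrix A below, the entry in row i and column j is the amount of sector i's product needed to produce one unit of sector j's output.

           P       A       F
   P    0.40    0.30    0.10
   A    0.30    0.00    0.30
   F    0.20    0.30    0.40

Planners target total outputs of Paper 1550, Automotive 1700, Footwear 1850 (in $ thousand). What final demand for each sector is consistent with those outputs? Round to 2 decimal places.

I − A =
  [   0.60    -0.30    -0.10]
  [  -0.30     1.00    -0.30]
  [  -0.20    -0.30     0.60]
d = (I − A) x:
  d_P = (+0.60)·1550 + (-0.30)·1700 + (-0.10)·1850 = 235.00
  d_A = (-0.30)·1550 + (+1.00)·1700 + (-0.30)·1850 = 680.00
  d_F = (-0.20)·1550 + (-0.30)·1700 + (+0.60)·1850 = 290.00

d_P = 235.00, d_A = 680.00, d_F = 290.00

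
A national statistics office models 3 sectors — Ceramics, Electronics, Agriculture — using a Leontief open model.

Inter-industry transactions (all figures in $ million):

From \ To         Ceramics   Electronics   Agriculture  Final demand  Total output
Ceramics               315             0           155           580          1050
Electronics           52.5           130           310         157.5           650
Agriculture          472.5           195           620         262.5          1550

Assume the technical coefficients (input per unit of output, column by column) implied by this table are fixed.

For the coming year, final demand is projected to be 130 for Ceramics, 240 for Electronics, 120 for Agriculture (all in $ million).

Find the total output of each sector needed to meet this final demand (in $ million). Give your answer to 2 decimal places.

Technical coefficients a_ij = z_ij / X_j:
  a_11 = 315/1050 = 0.30, a_21 = 52.5/1050 = 0.05, a_31 = 472.5/1050 = 0.45
  a_12 = 0/650 = 0.00, a_22 = 130/650 = 0.20, a_32 = 195/650 = 0.30
  a_13 = 155/1550 = 0.10, a_23 = 310/1550 = 0.20, a_33 = 620/1550 = 0.40
I − A =
  [   0.70     0.00    -0.10]
  [  -0.05     0.80    -0.20]
  [  -0.45    -0.30     0.60]
Cofactors of I−A, C_ij = (−1)^(i+j)·(minor ij) (rows/columns in the sector order above):
  C_11 = (0.80)(0.60) − (-0.20)(-0.30) = 0.4200
  C_12 = −[(-0.05)(0.60) − (-0.20)(-0.45)] = 0.1200
  C_13 = (-0.05)(-0.30) − (0.80)(-0.45) = 0.3750
  C_21 = −[(0.00)(0.60) − (-0.10)(-0.30)] = 0.0300
  C_22 = (0.70)(0.60) − (-0.10)(-0.45) = 0.3750
  C_23 = −[(0.70)(-0.30) − (0.00)(-0.45)] = 0.2100
  C_31 = (0.00)(-0.20) − (-0.10)(0.80) = 0.0800
  C_32 = −[(0.70)(-0.20) − (-0.10)(-0.05)] = 0.1450
  C_33 = (0.70)(0.80) − (0.00)(-0.05) = 0.5600
det(I−A) = Σ_j (I−A)_1j·C_1j = (0.70)(0.4200) + (0.00)(0.1200) + (-0.10)(0.3750) = 0.2565
adj(I−A) = Cᵀ =
  [ 0.4200   0.0300   0.0800]
  [ 0.1200   0.3750   0.1450]
  [ 0.3750   0.2100   0.5600]
(I − A)⁻¹ = adj(I−A) / det(I−A) ≈
  [   1.6374     0.1170     0.3119]
  [   0.4678     1.4620     0.5653]
  [   1.4620     0.8187     2.1832]
x = (I − A)⁻¹ d = adj(I−A)·d / det(I−A), with det(I−A) = 0.2565:
  x_1 = (0.4200·130 + 0.0300·240 + 0.0800·120) / 0.2565 = 71.40 / 0.2565 ≈ 278.36
  x_2 = (0.1200·130 + 0.3750·240 + 0.1450·120) / 0.2565 = 123.00 / 0.2565 ≈ 479.53
  x_3 = (0.3750·130 + 0.2100·240 + 0.5600·120) / 0.2565 = 166.35 / 0.2565 ≈ 648.54

x_1 = 278.36, x_2 = 479.53, x_3 = 648.54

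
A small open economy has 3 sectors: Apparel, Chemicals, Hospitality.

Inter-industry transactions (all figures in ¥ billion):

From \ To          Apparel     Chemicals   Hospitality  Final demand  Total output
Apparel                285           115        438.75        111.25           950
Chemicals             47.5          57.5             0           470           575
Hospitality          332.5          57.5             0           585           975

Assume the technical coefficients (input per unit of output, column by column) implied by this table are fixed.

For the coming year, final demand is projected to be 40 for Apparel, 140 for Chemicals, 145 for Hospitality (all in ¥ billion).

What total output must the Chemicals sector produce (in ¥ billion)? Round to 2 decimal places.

Technical coefficients a_ij = z_ij / X_j:
  a_AA = 285/950 = 0.30, a_CA = 47.5/950 = 0.05, a_HA = 332.5/950 = 0.35
  a_AC = 115/575 = 0.20, a_CC = 57.5/575 = 0.10, a_HC = 57.5/575 = 0.10
  a_AH = 438.75/975 = 0.45, a_CH = 0/975 = 0.00, a_HH = 0/975 = 0.00
I − A =
  [   0.70    -0.20    -0.45]
  [  -0.05     0.90     0.00]
  [  -0.35    -0.10     1.00]
Cofactors of I−A, C_ij = (−1)^(i+j)·(minor ij) (rows/columns in the sector order above):
  C_11 = (0.90)(1.00) − (0.00)(-0.10) = 0.9000
  C_12 = −[(-0.05)(1.00) − (0.00)(-0.35)] = 0.0500
  C_13 = (-0.05)(-0.10) − (0.90)(-0.35) = 0.3200
  C_21 = −[(-0.20)(1.00) − (-0.45)(-0.10)] = 0.2450
  C_22 = (0.70)(1.00) − (-0.45)(-0.35) = 0.5425
  C_23 = −[(0.70)(-0.10) − (-0.20)(-0.35)] = 0.1400
  C_31 = (-0.20)(0.00) − (-0.45)(0.90) = 0.4050
  C_32 = −[(0.70)(0.00) − (-0.45)(-0.05)] = 0.0225
  C_33 = (0.70)(0.90) − (-0.20)(-0.05) = 0.6200
det(I−A) = Σ_j (I−A)_1j·C_1j = (0.70)(0.9000) + (-0.20)(0.0500) + (-0.45)(0.3200) = 0.4760
adj(I−A) = Cᵀ =
  [ 0.9000   0.2450   0.4050]
  [ 0.0500   0.5425   0.0225]
  [ 0.3200   0.1400   0.6200]
(I − A)⁻¹ = adj(I−A) / det(I−A) ≈
  [   1.8908     0.5147     0.8508]
  [   0.1050     1.1397     0.0473]
  [   0.6723     0.2941     1.3025]
x = (I − A)⁻¹ d = adj(I−A)·d / det(I−A), with det(I−A) = 0.4760:
  x_A = (0.9000·40 + 0.2450·140 + 0.4050·145) / 0.4760 = 129.025 / 0.4760 ≈ 271.06
  x_C = (0.0500·40 + 0.5425·140 + 0.0225·145) / 0.4760 = 81.2125 / 0.4760 ≈ 170.61
  x_H = (0.3200·40 + 0.1400·140 + 0.6200·145) / 0.4760 = 122.30 / 0.4760 ≈ 256.93

x_C = 170.61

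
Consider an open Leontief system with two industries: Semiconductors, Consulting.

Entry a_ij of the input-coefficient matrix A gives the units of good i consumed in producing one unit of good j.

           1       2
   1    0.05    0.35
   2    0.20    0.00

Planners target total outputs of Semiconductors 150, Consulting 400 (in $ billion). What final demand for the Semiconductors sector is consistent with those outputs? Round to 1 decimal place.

d_1 = 2.5

I − A =
  [   0.95    -0.35]
  [  -0.20     1.00]
d = (I − A) x:
  d_1 = (+0.95)·150 + (-0.35)·400 = 2.5
  d_2 = (-0.20)·150 + (+1.00)·400 = 370.0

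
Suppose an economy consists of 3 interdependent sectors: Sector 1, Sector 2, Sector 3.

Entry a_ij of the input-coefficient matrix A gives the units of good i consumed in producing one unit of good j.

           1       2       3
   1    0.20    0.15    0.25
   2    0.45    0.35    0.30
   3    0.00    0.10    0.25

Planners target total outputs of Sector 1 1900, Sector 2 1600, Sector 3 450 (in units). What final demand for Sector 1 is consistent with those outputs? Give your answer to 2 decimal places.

I − A =
  [   0.80    -0.15    -0.25]
  [  -0.45     0.65    -0.30]
  [   0.00    -0.10     0.75]
d = (I − A) x:
  d_1 = (+0.80)·1900 + (-0.15)·1600 + (-0.25)·450 = 1167.50
  d_2 = (-0.45)·1900 + (+0.65)·1600 + (-0.30)·450 = 50.00
  d_3 = (+0.00)·1900 + (-0.10)·1600 + (+0.75)·450 = 177.50

d_1 = 1167.50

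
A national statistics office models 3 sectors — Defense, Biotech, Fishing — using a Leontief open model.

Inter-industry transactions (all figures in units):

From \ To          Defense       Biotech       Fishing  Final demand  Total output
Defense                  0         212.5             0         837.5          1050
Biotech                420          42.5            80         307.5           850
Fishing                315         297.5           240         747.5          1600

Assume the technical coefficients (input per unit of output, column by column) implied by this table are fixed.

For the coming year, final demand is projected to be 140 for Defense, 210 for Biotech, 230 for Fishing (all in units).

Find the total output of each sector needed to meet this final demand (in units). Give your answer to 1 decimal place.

x_D = 225.5, x_B = 341.8, x_F = 490.9

Technical coefficients a_ij = z_ij / X_j:
  a_DD = 0/1050 = 0.00, a_BD = 420/1050 = 0.40, a_FD = 315/1050 = 0.30
  a_DB = 212.5/850 = 0.25, a_BB = 42.5/850 = 0.05, a_FB = 297.5/850 = 0.35
  a_DF = 0/1600 = 0.00, a_BF = 80/1600 = 0.05, a_FF = 240/1600 = 0.15
I − A =
  [   1.00    -0.25     0.00]
  [  -0.40     0.95    -0.05]
  [  -0.30    -0.35     0.85]
Cofactors of I−A, C_ij = (−1)^(i+j)·(minor ij) (rows/columns in the sector order above):
  C_11 = (0.95)(0.85) − (-0.05)(-0.35) = 0.7900
  C_12 = −[(-0.40)(0.85) − (-0.05)(-0.30)] = 0.3550
  C_13 = (-0.40)(-0.35) − (0.95)(-0.30) = 0.4250
  C_21 = −[(-0.25)(0.85) − (0.00)(-0.35)] = 0.2125
  C_22 = (1.00)(0.85) − (0.00)(-0.30) = 0.8500
  C_23 = −[(1.00)(-0.35) − (-0.25)(-0.30)] = 0.4250
  C_31 = (-0.25)(-0.05) − (0.00)(0.95) = 0.0125
  C_32 = −[(1.00)(-0.05) − (0.00)(-0.40)] = 0.0500
  C_33 = (1.00)(0.95) − (-0.25)(-0.40) = 0.8500
det(I−A) = Σ_j (I−A)_1j·C_1j = (1.00)(0.7900) + (-0.25)(0.3550) + (0.00)(0.4250) = 0.70125
adj(I−A) = Cᵀ =
  [ 0.7900   0.2125   0.0125]
  [ 0.3550   0.8500   0.0500]
  [ 0.4250   0.4250   0.8500]
(I − A)⁻¹ = adj(I−A) / det(I−A) ≈
  [   1.1266     0.3030     0.0178]
  [   0.5062     1.2121     0.0713]
  [   0.6061     0.6061     1.2121]
x = (I − A)⁻¹ d = adj(I−A)·d / det(I−A), with det(I−A) = 0.70125:
  x_D = (0.7900·140 + 0.2125·210 + 0.0125·230) / 0.70125 = 158.10 / 0.70125 ≈ 225.5
  x_B = (0.3550·140 + 0.8500·210 + 0.0500·230) / 0.70125 = 239.70 / 0.70125 ≈ 341.8
  x_F = (0.4250·140 + 0.4250·210 + 0.8500·230) / 0.70125 = 344.25 / 0.70125 ≈ 490.9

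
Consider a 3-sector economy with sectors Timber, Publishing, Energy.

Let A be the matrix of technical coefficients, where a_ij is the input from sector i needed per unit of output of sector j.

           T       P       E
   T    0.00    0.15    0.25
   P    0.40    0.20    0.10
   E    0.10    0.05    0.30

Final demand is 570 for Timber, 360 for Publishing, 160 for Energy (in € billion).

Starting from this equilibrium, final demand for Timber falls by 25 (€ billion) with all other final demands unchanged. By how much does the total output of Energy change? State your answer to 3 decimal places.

I − A =
  [   1.00    -0.15    -0.25]
  [  -0.40     0.80    -0.10]
  [  -0.10    -0.05     0.70]
Cofactors of I−A, C_ij = (−1)^(i+j)·(minor ij) (rows/columns in the sector order above):
  C_11 = (0.80)(0.70) − (-0.10)(-0.05) = 0.5550
  C_12 = −[(-0.40)(0.70) − (-0.10)(-0.10)] = 0.2900
  C_13 = (-0.40)(-0.05) − (0.80)(-0.10) = 0.1000
  C_21 = −[(-0.15)(0.70) − (-0.25)(-0.05)] = 0.1175
  C_22 = (1.00)(0.70) − (-0.25)(-0.10) = 0.6750
  C_23 = −[(1.00)(-0.05) − (-0.15)(-0.10)] = 0.0650
  C_31 = (-0.15)(-0.10) − (-0.25)(0.80) = 0.2150
  C_32 = −[(1.00)(-0.10) − (-0.25)(-0.40)] = 0.2000
  C_33 = (1.00)(0.80) − (-0.15)(-0.40) = 0.7400
det(I−A) = Σ_j (I−A)_1j·C_1j = (1.00)(0.5550) + (-0.15)(0.2900) + (-0.25)(0.1000) = 0.4865
adj(I−A) = Cᵀ =
  [ 0.5550   0.1175   0.2150]
  [ 0.2900   0.6750   0.2000]
  [ 0.1000   0.0650   0.7400]
(I − A)⁻¹ = adj(I−A) / det(I−A) ≈
  [   1.1408     0.2415     0.4419]
  [   0.5961     1.3875     0.4111]
  [   0.2055     0.1336     1.5211]
Δx = (I − A)⁻¹ Δd with Δd having -25 in the Timber component and 0 elsewhere.
So Δx_E = L_ET · (-25), where L_ET = adj(I−A)_ET / det(I−A) = 0.1000 / 0.4865.
Δx_E = 0.1000 × (-25) / 0.4865 = -2.50 / 0.4865 ≈ -5.139.

Δx_E = -5.139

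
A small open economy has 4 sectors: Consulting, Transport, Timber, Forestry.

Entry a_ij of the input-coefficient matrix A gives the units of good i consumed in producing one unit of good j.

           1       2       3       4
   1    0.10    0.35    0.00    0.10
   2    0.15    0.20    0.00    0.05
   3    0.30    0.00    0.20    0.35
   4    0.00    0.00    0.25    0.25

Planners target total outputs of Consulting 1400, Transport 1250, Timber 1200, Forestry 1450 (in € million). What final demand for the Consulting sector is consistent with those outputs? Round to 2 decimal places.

I − A =
  [   0.90    -0.35     0.00    -0.10]
  [  -0.15     0.80     0.00    -0.05]
  [  -0.30     0.00     0.80    -0.35]
  [   0.00     0.00    -0.25     0.75]
d = (I − A) x:
  d_1 = (+0.90)·1400 + (-0.35)·1250 + (+0.00)·1200 + (-0.10)·1450 = 677.50
  d_2 = (-0.15)·1400 + (+0.80)·1250 + (+0.00)·1200 + (-0.05)·1450 = 717.50
  d_3 = (-0.30)·1400 + (+0.00)·1250 + (+0.80)·1200 + (-0.35)·1450 = 32.50
  d_4 = (+0.00)·1400 + (+0.00)·1250 + (-0.25)·1200 + (+0.75)·1450 = 787.50

d_1 = 677.50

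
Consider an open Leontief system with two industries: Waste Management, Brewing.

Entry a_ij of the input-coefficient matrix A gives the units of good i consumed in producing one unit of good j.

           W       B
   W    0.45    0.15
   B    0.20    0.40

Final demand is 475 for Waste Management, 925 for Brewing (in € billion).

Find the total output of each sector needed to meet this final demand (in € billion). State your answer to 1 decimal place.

I − A =
  [   0.55    -0.15]
  [  -0.20     0.60]
det(I−A) = (0.55)(0.60) − (-0.15)(-0.20) = 0.3000
adj(I−A) = [[0.60, 0.15], [0.20, 0.55]]
(I − A)⁻¹ = adj(I−A) / det(I−A) ≈
  [   2.0000     0.5000]
  [   0.6667     1.8333]
x = (I − A)⁻¹ d = adj(I−A)·d / det(I−A), with det(I−A) = 0.3000:
  x_W = (0.60·475 + 0.15·925) / 0.3000 = 423.75 / 0.3000 = 1412.5
  x_B = (0.20·475 + 0.55·925) / 0.3000 = 603.75 / 0.3000 = 2012.5

x_W = 1412.5, x_B = 2012.5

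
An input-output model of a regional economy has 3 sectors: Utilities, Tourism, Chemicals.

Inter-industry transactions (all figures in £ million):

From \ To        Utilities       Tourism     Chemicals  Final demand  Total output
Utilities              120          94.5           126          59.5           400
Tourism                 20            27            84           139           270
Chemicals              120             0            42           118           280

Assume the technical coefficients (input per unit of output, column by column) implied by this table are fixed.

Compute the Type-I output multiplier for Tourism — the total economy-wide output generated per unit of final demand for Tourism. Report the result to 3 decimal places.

Technical coefficients a_ij = z_ij / X_j:
  a_UU = 120/400 = 0.30, a_TU = 20/400 = 0.05, a_CU = 120/400 = 0.30
  a_UT = 94.5/270 = 0.35, a_TT = 27/270 = 0.10, a_CT = 0/270 = 0.00
  a_UC = 126/280 = 0.45, a_TC = 84/280 = 0.30, a_CC = 42/280 = 0.15
I − A =
  [   0.70    -0.35    -0.45]
  [  -0.05     0.90    -0.30]
  [  -0.30     0.00     0.85]
Cofactors of I−A, C_ij = (−1)^(i+j)·(minor ij) (rows/columns in the sector order above):
  C_11 = (0.90)(0.85) − (-0.30)(0.00) = 0.7650
  C_12 = −[(-0.05)(0.85) − (-0.30)(-0.30)] = 0.1325
  C_13 = (-0.05)(0.00) − (0.90)(-0.30) = 0.2700
  C_21 = −[(-0.35)(0.85) − (-0.45)(0.00)] = 0.2975
  C_22 = (0.70)(0.85) − (-0.45)(-0.30) = 0.4600
  C_23 = −[(0.70)(0.00) − (-0.35)(-0.30)] = 0.1050
  C_31 = (-0.35)(-0.30) − (-0.45)(0.90) = 0.5100
  C_32 = −[(0.70)(-0.30) − (-0.45)(-0.05)] = 0.2325
  C_33 = (0.70)(0.90) − (-0.35)(-0.05) = 0.6125
det(I−A) = Σ_j (I−A)_1j·C_1j = (0.70)(0.7650) + (-0.35)(0.1325) + (-0.45)(0.2700) = 0.367625
adj(I−A) = Cᵀ =
  [ 0.7650   0.2975   0.5100]
  [ 0.1325   0.4600   0.2325]
  [ 0.2700   0.1050   0.6125]
(I − A)⁻¹ = adj(I−A) / det(I−A) ≈
  [   2.0809     0.8092     1.3873]
  [   0.3604     1.2513     0.6324]
  [   0.7344     0.2856     1.6661]
The output multiplier for sector j is the column-j sum of the Leontief inverse (I − A)⁻¹ = adj(I−A) / det(I−A).
Column T of adj(I−A): (0.2975, 0.4600, 0.1050); det(I−A) = 0.367625.
m_T = (0.2975 + 0.4600 + 0.1050) / 0.367625 = 0.8625 / 0.367625 ≈ 2.346.

m_T = 2.346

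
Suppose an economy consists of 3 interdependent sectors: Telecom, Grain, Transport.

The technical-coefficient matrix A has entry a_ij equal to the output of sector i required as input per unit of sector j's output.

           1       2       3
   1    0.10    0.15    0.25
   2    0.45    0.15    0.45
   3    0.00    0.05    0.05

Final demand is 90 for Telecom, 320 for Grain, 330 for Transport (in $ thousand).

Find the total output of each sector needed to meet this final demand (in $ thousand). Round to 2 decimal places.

x_1 = 333.96, x_2 = 758.30, x_3 = 387.28

I − A =
  [   0.90    -0.15    -0.25]
  [  -0.45     0.85    -0.45]
  [   0.00    -0.05     0.95]
Cofactors of I−A, C_ij = (−1)^(i+j)·(minor ij) (rows/columns in the sector order above):
  C_11 = (0.85)(0.95) − (-0.45)(-0.05) = 0.7850
  C_12 = −[(-0.45)(0.95) − (-0.45)(0.00)] = 0.4275
  C_13 = (-0.45)(-0.05) − (0.85)(0.00) = 0.0225
  C_21 = −[(-0.15)(0.95) − (-0.25)(-0.05)] = 0.1550
  C_22 = (0.90)(0.95) − (-0.25)(0.00) = 0.8550
  C_23 = −[(0.90)(-0.05) − (-0.15)(0.00)] = 0.0450
  C_31 = (-0.15)(-0.45) − (-0.25)(0.85) = 0.2800
  C_32 = −[(0.90)(-0.45) − (-0.25)(-0.45)] = 0.5175
  C_33 = (0.90)(0.85) − (-0.15)(-0.45) = 0.6975
det(I−A) = Σ_j (I−A)_1j·C_1j = (0.90)(0.7850) + (-0.15)(0.4275) + (-0.25)(0.0225) = 0.63675
adj(I−A) = Cᵀ =
  [ 0.7850   0.1550   0.2800]
  [ 0.4275   0.8550   0.5175]
  [ 0.0225   0.0450   0.6975]
(I − A)⁻¹ = adj(I−A) / det(I−A) ≈
  [   1.2328     0.2434     0.4397]
  [   0.6714     1.3428     0.8127]
  [   0.0353     0.0707     1.0954]
x = (I − A)⁻¹ d = adj(I−A)·d / det(I−A), with det(I−A) = 0.63675:
  x_1 = (0.7850·90 + 0.1550·320 + 0.2800·330) / 0.63675 = 212.65 / 0.63675 ≈ 333.96
  x_2 = (0.4275·90 + 0.8550·320 + 0.5175·330) / 0.63675 = 482.85 / 0.63675 ≈ 758.30
  x_3 = (0.0225·90 + 0.0450·320 + 0.6975·330) / 0.63675 = 246.60 / 0.63675 ≈ 387.28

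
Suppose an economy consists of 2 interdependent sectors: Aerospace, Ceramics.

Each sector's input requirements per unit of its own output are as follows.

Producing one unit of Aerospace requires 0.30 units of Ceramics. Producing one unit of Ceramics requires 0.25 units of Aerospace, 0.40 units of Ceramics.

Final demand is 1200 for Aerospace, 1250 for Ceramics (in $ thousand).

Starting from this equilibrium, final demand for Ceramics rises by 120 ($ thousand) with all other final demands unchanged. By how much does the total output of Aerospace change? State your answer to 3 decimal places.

Δx_1 = 57.143

I − A =
  [   1.00    -0.25]
  [  -0.30     0.60]
det(I−A) = (1.00)(0.60) − (-0.25)(-0.30) = 0.5250
adj(I−A) = [[0.60, 0.25], [0.30, 1.00]]
(I − A)⁻¹ = adj(I−A) / det(I−A) ≈
  [   1.1429     0.4762]
  [   0.5714     1.9048]
Δx = (I − A)⁻¹ Δd with Δd having +120 in the Ceramics component and 0 elsewhere.
So Δx_1 = L_12 · (+120), where L_12 = adj(I−A)_12 / det(I−A) = 0.25 / 0.5250.
Δx_1 = 0.25 × (+120) / 0.5250 = 30.00 / 0.5250 ≈ 57.143.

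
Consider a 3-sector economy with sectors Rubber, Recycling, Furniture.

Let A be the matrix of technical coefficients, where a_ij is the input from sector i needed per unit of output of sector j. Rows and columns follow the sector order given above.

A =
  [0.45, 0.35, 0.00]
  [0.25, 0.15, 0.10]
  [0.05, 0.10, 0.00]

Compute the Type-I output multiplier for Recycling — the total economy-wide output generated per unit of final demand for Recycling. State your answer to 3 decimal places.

m_2 = 2.609

I − A =
  [   0.55    -0.35     0.00]
  [  -0.25     0.85    -0.10]
  [  -0.05    -0.10     1.00]
Cofactors of I−A, C_ij = (−1)^(i+j)·(minor ij) (rows/columns in the sector order above):
  C_11 = (0.85)(1.00) − (-0.10)(-0.10) = 0.8400
  C_12 = −[(-0.25)(1.00) − (-0.10)(-0.05)] = 0.2550
  C_13 = (-0.25)(-0.10) − (0.85)(-0.05) = 0.0675
  C_21 = −[(-0.35)(1.00) − (0.00)(-0.10)] = 0.3500
  C_22 = (0.55)(1.00) − (0.00)(-0.05) = 0.5500
  C_23 = −[(0.55)(-0.10) − (-0.35)(-0.05)] = 0.0725
  C_31 = (-0.35)(-0.10) − (0.00)(0.85) = 0.0350
  C_32 = −[(0.55)(-0.10) − (0.00)(-0.25)] = 0.0550
  C_33 = (0.55)(0.85) − (-0.35)(-0.25) = 0.3800
det(I−A) = Σ_j (I−A)_1j·C_1j = (0.55)(0.8400) + (-0.35)(0.2550) + (0.00)(0.0675) = 0.37275
adj(I−A) = Cᵀ =
  [ 0.8400   0.3500   0.0350]
  [ 0.2550   0.5500   0.0550]
  [ 0.0675   0.0725   0.3800]
(I − A)⁻¹ = adj(I−A) / det(I−A) ≈
  [   2.2535     0.9390     0.0939]
  [   0.6841     1.4755     0.1476]
  [   0.1811     0.1945     1.0195]
The output multiplier for sector j is the column-j sum of the Leontief inverse (I − A)⁻¹ = adj(I−A) / det(I−A).
Column 2 of adj(I−A): (0.3500, 0.5500, 0.0725); det(I−A) = 0.37275.
m_2 = (0.3500 + 0.5500 + 0.0725) / 0.37275 = 0.9725 / 0.37275 ≈ 2.609.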